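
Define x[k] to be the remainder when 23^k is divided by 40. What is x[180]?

x[0] = 1, x[1] = 23, x[2] = 9, x[3] = 7, x[4] = 1.
Since x[4] = x[0] = 1, the sequence is periodic with period 4.
(180 - 0) mod 4 = 0, so x[180] = x[0] = 1.

1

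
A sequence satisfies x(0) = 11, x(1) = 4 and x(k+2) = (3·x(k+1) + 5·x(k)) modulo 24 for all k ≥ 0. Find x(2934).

7

Listing terms: x(0) = 11, x(1) = 4, x(2) = 19, x(3) = 5, x(4) = 14, x(5) = 19, x(6) = 7, x(7) = 20, x(8) = 23, x(9) = 1, x(10) = 22, x(11) = 23, x(12) = 11, x(13) = 4.
The sequence repeats with period 12.
(2934 - 0) mod 12 = 6, so x(2934) = x(6) = 7.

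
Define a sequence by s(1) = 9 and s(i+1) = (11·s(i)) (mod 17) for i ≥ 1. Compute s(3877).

2

Computing terms: s(1) = 9,  s(2) = 14,  s(3) = 1,  s(4) = 11,  s(5) = 2,  s(6) = 5,  s(7) = 4,  s(8) = 10,  s(9) = 8,  s(10) = 3,  s(11) = 16,  s(12) = 6,  s(13) = 15,  s(14) = 12,  s(15) = 13,  s(16) = 7,  s(17) = 9.
The sequence repeats with period 16.
So s(3877) = s(1 + ((3877-1) mod 16)) = s(5) = 2.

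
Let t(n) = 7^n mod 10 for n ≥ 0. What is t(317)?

Computing terms: t(0) = 1, t(1) = 7, t(2) = 9, t(3) = 3, t(4) = 1.
The sequence repeats with period 4.
(317 - 0) mod 4 = 1, so t(317) = t(1) = 7.

7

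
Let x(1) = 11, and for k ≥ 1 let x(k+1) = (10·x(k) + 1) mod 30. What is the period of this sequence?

3

Computing terms: x(1) = 11,  x(2) = 21,  x(3) = 1,  x(4) = 11.
The sequence repeats with period 3.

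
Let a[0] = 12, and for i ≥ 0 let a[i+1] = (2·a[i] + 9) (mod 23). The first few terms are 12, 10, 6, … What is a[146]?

21

a[0] = 12; a[1] = 10; a[2] = 6; a[3] = 21; a[4] = 5; a[5] = 19; a[6] = 1; a[7] = 11; a[8] = 8; a[9] = 2; a[10] = 13; a[11] = 12.
Since a[11] = a[0] = 12, the sequence is periodic with period 11.
So a[146] = a[0 + ((146-0) mod 11)] = a[3] = 21.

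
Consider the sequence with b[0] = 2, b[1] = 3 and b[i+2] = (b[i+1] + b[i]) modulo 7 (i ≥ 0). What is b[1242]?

2

b[0] = 2, b[1] = 3, b[2] = 5, b[3] = 1, b[4] = 6, b[5] = 0, b[6] = 6, b[7] = 6, b[8] = 5, b[9] = 4, b[10] = 2, b[11] = 6, b[12] = 1, b[13] = 0, b[14] = 1, b[15] = 1, b[16] = 2, b[17] = 3.
The sequence repeats with period 16.
So b[1242] = b[0 + ((1242-0) mod 16)] = b[10] = 2.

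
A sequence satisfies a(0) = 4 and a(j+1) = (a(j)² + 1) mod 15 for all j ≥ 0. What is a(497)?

5

We have a(0) = 4; a(1) = 2; a(2) = 5; a(3) = 11; a(4) = 2.
Since a(4) = a(1) = 2, the sequence is eventually periodic: after a pre-period of length 1 it cycles with period 3.
For j ≥ 1, a(j) depends only on (j - 1) mod 3. (497 - 1) mod 3 = 1, so a(497) = a(2) = 5.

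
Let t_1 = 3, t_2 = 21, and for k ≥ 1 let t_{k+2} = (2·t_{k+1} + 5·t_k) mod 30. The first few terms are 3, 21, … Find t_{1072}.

Computing terms: t_1 = 3, t_2 = 21, t_3 = 27, t_4 = 9, t_5 = 3, t_6 = 21.
Since (t_5, t_6) = (t_1, t_2) = (3, 21) (two consecutive terms determine the rest), the sequence is periodic with period 4.
So t_{1072} = t_{1 + ((1072-1) mod 4)} = t_4 = 9.

9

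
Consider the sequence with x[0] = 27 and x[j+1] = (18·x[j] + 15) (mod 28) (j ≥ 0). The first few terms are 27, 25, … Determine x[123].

Computing terms: x[0] = 27,  x[1] = 25,  x[2] = 17,  x[3] = 13,  x[4] = 25.
Since x[4] = x[1] = 25, the sequence is eventually periodic: after a pre-period of length 1 it cycles with period 3.
For j ≥ 1, x[j] depends only on (j - 1) mod 3. (123 - 1) mod 3 = 2, so x[123] = x[3] = 13.

13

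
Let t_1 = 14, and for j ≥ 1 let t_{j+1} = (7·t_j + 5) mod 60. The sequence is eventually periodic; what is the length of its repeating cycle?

12

t_1 = 14; t_2 = 43; t_3 = 6; t_4 = 47; t_5 = 34; t_6 = 3; t_7 = 26; t_8 = 7; t_9 = 54; t_{10} = 23; t_{11} = 46; t_{12} = 27; t_{13} = 14.
The sequence repeats with period 12.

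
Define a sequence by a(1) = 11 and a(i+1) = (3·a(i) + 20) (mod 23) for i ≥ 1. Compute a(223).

Listing terms: a(1) = 11, a(2) = 7, a(3) = 18, a(4) = 5, a(5) = 12, a(6) = 10, a(7) = 4, a(8) = 9, a(9) = 1, a(10) = 0, a(11) = 20, a(12) = 11.
The sequence repeats with period 11.
(223 - 1) mod 11 = 2, so a(223) = a(3) = 18.

18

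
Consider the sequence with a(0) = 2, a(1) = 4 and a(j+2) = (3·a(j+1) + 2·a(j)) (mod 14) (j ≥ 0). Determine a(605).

Listing terms: a(0) = 2, a(1) = 4, a(2) = 2, a(3) = 0, a(4) = 4, a(5) = 12, a(6) = 2, a(7) = 2, a(8) = 10, a(9) = 6, a(10) = 10, a(11) = 0, a(12) = 6, a(13) = 4, a(14) = 10, a(15) = 10, a(16) = 8, a(17) = 2, a(18) = 8, a(19) = 0, a(20) = 2, a(21) = 6, a(22) = 8, a(23) = 8, a(24) = 12, a(25) = 10, a(26) = 12, a(27) = 0, a(28) = 10, a(29) = 2, a(30) = 12, a(31) = 12, a(32) = 4, a(33) = 8, a(34) = 4, a(35) = 0, a(36) = 8, a(37) = 10, a(38) = 4, a(39) = 4, a(40) = 6, a(41) = 12, a(42) = 6, a(43) = 0, a(44) = 12, a(45) = 8, a(46) = 6, a(47) = 6, a(48) = 2, a(49) = 4.
The sequence repeats with period 48.
(605 - 0) mod 48 = 29, so a(605) = a(29) = 2.

2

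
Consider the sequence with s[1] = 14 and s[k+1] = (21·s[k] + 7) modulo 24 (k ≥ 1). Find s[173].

Listing terms: s[1] = 14, s[2] = 13, s[3] = 16, s[4] = 7, s[5] = 10, s[6] = 1, s[7] = 4, s[8] = 19, s[9] = 22, s[10] = 13.
Since s[10] = s[2] = 13, the sequence is eventually periodic: after a pre-period of length 1 it cycles with period 8.
For k ≥ 2, s[k] depends only on (k - 2) mod 8. (173 - 2) mod 8 = 3, so s[173] = s[5] = 10.

10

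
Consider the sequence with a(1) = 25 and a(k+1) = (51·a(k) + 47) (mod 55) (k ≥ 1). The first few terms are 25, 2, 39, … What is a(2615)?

Computing terms: a(1) = 25, a(2) = 2, a(3) = 39, a(4) = 1, a(5) = 43, a(6) = 40, a(7) = 52, a(8) = 4, a(9) = 31, a(10) = 33, a(11) = 25.
Since a(11) = a(1) = 25, the sequence is periodic with period 10.
So a(2615) = a(1 + ((2615-1) mod 10)) = a(5) = 43.

43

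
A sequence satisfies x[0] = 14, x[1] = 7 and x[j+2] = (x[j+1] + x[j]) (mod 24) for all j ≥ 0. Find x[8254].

We have x[0] = 14; x[1] = 7; x[2] = 21; x[3] = 4; x[4] = 1; x[5] = 5; x[6] = 6; x[7] = 11; x[8] = 17; x[9] = 4; x[10] = 21; x[11] = 1; x[12] = 22; x[13] = 23; x[14] = 21; x[15] = 20; x[16] = 17; x[17] = 13; x[18] = 6; x[19] = 19; x[20] = 1; x[21] = 20; x[22] = 21; x[23] = 17; x[24] = 14; x[25] = 7.
The sequence repeats with period 24.
(8254 - 0) mod 24 = 22, so x[8254] = x[22] = 21.

21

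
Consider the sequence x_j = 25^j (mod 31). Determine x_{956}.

5

Listing terms: x_1 = 25; x_2 = 5; x_3 = 1; x_4 = 25.
The sequence repeats with period 3.
So x_{956} = x_{1 + ((956-1) mod 3)} = x_2 = 5.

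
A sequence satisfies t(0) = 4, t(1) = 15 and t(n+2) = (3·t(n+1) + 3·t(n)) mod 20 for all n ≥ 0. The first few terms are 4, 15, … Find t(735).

We have t(0) = 4,  t(1) = 15,  t(2) = 17,  t(3) = 16,  t(4) = 19,  t(5) = 5,  t(6) = 12,  t(7) = 11,  t(8) = 9,  t(9) = 0,  t(10) = 7,  t(11) = 1,  t(12) = 4,  t(13) = 15.
The sequence repeats with period 12.
So t(735) = t(0 + ((735-0) mod 12)) = t(3) = 16.

16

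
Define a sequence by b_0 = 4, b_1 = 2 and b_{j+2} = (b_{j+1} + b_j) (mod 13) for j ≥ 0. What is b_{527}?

4

b_0 = 4,  b_1 = 2,  b_2 = 6,  b_3 = 8,  b_4 = 1,  b_5 = 9,  b_6 = 10,  b_7 = 6,  b_8 = 3,  b_9 = 9,  b_{10} = 12,  b_{11} = 8,  b_{12} = 7,  b_{13} = 2,  b_{14} = 9,  b_{15} = 11,  b_{16} = 7,  b_{17} = 5,  b_{18} = 12,  b_{19} = 4,  b_{20} = 3,  b_{21} = 7,  b_{22} = 10,  b_{23} = 4,  b_{24} = 1,  b_{25} = 5,  b_{26} = 6,  b_{27} = 11,  b_{28} = 4,  b_{29} = 2.
The sequence repeats with period 28.
(527 - 0) mod 28 = 23, so b_{527} = b_{23} = 4.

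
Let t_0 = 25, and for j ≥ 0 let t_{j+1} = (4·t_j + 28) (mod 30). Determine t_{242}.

0

Computing terms: t_0 = 25,  t_1 = 8,  t_2 = 0,  t_3 = 28,  t_4 = 20,  t_5 = 18,  t_6 = 10,  t_7 = 8.
Since t_7 = t_1 = 8, the sequence is eventually periodic: after a pre-period of length 1 it cycles with period 6.
For j ≥ 1, t_j depends only on (j - 1) mod 6. (242 - 1) mod 6 = 1, so t_{242} = t_2 = 0.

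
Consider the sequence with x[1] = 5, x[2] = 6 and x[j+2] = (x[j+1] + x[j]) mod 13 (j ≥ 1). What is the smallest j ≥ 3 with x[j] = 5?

Listing terms: x[1] = 5, x[2] = 6, x[3] = 11, x[4] = 4, x[5] = 2, x[6] = 6, x[7] = 8, x[8] = 1, x[9] = 9, x[10] = 10, x[11] = 6, x[12] = 3, x[13] = 9, x[14] = 12, x[15] = 8, x[16] = 7, x[17] = 2, x[18] = 9, x[19] = 11, x[20] = 7, x[21] = 5, x[22] = 12, x[23] = 4, x[24] = 3, x[25] = 7, x[26] = 10, x[27] = 4, x[28] = 1, x[29] = 5, x[30] = 6.
The sequence repeats with period 28.
The value 5 first appears (with j ≥ 3) at x[21].

21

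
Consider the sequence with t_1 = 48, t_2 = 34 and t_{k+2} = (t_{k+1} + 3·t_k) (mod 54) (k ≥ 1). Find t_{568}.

28

Listing terms: t_1 = 48,  t_2 = 34,  t_3 = 16,  t_4 = 10,  t_5 = 4,  t_6 = 34,  t_7 = 46,  t_8 = 40,  t_9 = 16,  t_{10} = 28,  t_{11} = 22,  t_{12} = 52,  t_{13} = 10,  t_{14} = 4.
Since (t_{13}, t_{14}) = (t_4, t_5) = (10, 4) (two consecutive terms determine the rest), the sequence is eventually periodic: after a pre-period of length 3 it cycles with period 9.
For k ≥ 4, t_k depends only on (k - 4) mod 9. (568 - 4) mod 9 = 6, so t_{568} = t_{10} = 28.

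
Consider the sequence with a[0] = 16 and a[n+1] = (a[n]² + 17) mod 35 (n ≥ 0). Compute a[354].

26

We have a[0] = 16,  a[1] = 28,  a[2] = 31,  a[3] = 33,  a[4] = 21,  a[5] = 3,  a[6] = 26,  a[7] = 28.
Since a[7] = a[1] = 28, the sequence is eventually periodic: after a pre-period of length 1 it cycles with period 6.
For n ≥ 1, a[n] depends only on (n - 1) mod 6. (354 - 1) mod 6 = 5, so a[354] = a[6] = 26.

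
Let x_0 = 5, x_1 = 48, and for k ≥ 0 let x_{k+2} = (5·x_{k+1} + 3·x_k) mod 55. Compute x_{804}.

50

x_0 = 5; x_1 = 48; x_2 = 35; x_3 = 44; x_4 = 50; x_5 = 52; x_6 = 25; x_7 = 6; x_8 = 50; x_9 = 48; x_{10} = 5; x_{11} = 4; x_{12} = 35; x_{13} = 22; x_{14} = 50; x_{15} = 41; x_{16} = 25; x_{17} = 28; x_{18} = 50; x_{19} = 4; x_{20} = 5; x_{21} = 37; x_{22} = 35; x_{23} = 11; x_{24} = 50; x_{25} = 8; x_{26} = 25; x_{27} = 39; x_{28} = 50; x_{29} = 37; x_{30} = 5; x_{31} = 26; x_{32} = 35; x_{33} = 33; x_{34} = 50; x_{35} = 19; x_{36} = 25; x_{37} = 17; x_{38} = 50; x_{39} = 26; x_{40} = 5; x_{41} = 48.
Since (x_{40}, x_{41}) = (x_0, x_1) = (5, 48) (two consecutive terms determine the rest), the sequence is periodic with period 40.
So x_{804} = x_{0 + ((804-0) mod 40)} = x_4 = 50.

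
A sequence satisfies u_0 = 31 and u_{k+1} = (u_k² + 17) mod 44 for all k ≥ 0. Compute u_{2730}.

9

Computing terms: u_0 = 31, u_1 = 10, u_2 = 29, u_3 = 22, u_4 = 17, u_5 = 42, u_6 = 21, u_7 = 18, u_8 = 33, u_9 = 6, u_{10} = 9, u_{11} = 10.
Since u_{11} = u_1 = 10, the sequence is eventually periodic: after a pre-period of length 1 it cycles with period 10.
For k ≥ 1, u_k depends only on (k - 1) mod 10. (2730 - 1) mod 10 = 9, so u_{2730} = u_{10} = 9.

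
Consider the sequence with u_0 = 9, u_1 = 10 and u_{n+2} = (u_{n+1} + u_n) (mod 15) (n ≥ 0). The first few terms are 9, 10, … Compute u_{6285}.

u_0 = 9; u_1 = 10; u_2 = 4; u_3 = 14; u_4 = 3; u_5 = 2; u_6 = 5; u_7 = 7; u_8 = 12; u_9 = 4; u_{10} = 1; u_{11} = 5; u_{12} = 6; u_{13} = 11; u_{14} = 2; u_{15} = 13; u_{16} = 0; u_{17} = 13; u_{18} = 13; u_{19} = 11; u_{20} = 9; u_{21} = 5; u_{22} = 14; u_{23} = 4; u_{24} = 3; u_{25} = 7; u_{26} = 10; u_{27} = 2; u_{28} = 12; u_{29} = 14; u_{30} = 11; u_{31} = 10; u_{32} = 6; u_{33} = 1; u_{34} = 7; u_{35} = 8; u_{36} = 0; u_{37} = 8; u_{38} = 8; u_{39} = 1; u_{40} = 9; u_{41} = 10.
Since (u_{40}, u_{41}) = (u_0, u_1) = (9, 10) (two consecutive terms determine the rest), the sequence is periodic with period 40.
(6285 - 0) mod 40 = 5, so u_{6285} = u_5 = 2.

2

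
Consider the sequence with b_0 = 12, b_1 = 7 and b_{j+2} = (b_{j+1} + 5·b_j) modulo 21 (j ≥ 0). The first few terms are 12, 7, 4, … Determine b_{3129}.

12

b_0 = 12,  b_1 = 7,  b_2 = 4,  b_3 = 18,  b_4 = 17,  b_5 = 2,  b_6 = 3,  b_7 = 13,  b_8 = 7,  b_9 = 9,  b_{10} = 2,  b_{11} = 5,  b_{12} = 15,  b_{13} = 19,  b_{14} = 10,  b_{15} = 0,  b_{16} = 8,  b_{17} = 8,  b_{18} = 6,  b_{19} = 4,  b_{20} = 13,  b_{21} = 12,  b_{22} = 14,  b_{23} = 11,  b_{24} = 18,  b_{25} = 10,  b_{26} = 16,  b_{27} = 3,  b_{28} = 20,  b_{29} = 14,  b_{30} = 9,  b_{31} = 16,  b_{32} = 19,  b_{33} = 15,  b_{34} = 5,  b_{35} = 17,  b_{36} = 0,  b_{37} = 1,  b_{38} = 1,  b_{39} = 6,  b_{40} = 11,  b_{41} = 20,  b_{42} = 12,  b_{43} = 7.
The sequence repeats with period 42.
(3129 - 0) mod 42 = 21, so b_{3129} = b_{21} = 12.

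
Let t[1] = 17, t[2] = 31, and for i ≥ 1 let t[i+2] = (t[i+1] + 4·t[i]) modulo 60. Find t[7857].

Listing terms: t[1] = 17, t[2] = 31, t[3] = 39, t[4] = 43, t[5] = 19, t[6] = 11, t[7] = 27, t[8] = 11, t[9] = 59, t[10] = 43, t[11] = 39, t[12] = 31, t[13] = 7, t[14] = 11, t[15] = 39, t[16] = 23, t[17] = 59, t[18] = 31, t[19] = 27, t[20] = 31, t[21] = 19, t[22] = 23, t[23] = 39, t[24] = 11, t[25] = 47, t[26] = 31, t[27] = 39.
Since (t[26], t[27]) = (t[2], t[3]) = (31, 39) (two consecutive terms determine the rest), the sequence is eventually periodic: after a pre-period of length 1 it cycles with period 24.
For i ≥ 2, t[i] depends only on (i - 2) mod 24. (7857 - 2) mod 24 = 7, so t[7857] = t[9] = 59.

59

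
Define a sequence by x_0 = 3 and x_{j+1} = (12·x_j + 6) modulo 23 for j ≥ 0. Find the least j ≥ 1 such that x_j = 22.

9

x_0 = 3,  x_1 = 19,  x_2 = 4,  x_3 = 8,  x_4 = 10,  x_5 = 11,  x_6 = 0,  x_7 = 6,  x_8 = 9,  x_9 = 22,  x_{10} = 17,  x_{11} = 3.
The sequence repeats with period 11.
The value 22 first appears (with j ≥ 1) at x_9.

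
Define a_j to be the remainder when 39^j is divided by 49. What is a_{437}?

37

Listing terms: a_0 = 1; a_1 = 39; a_2 = 2; a_3 = 29; a_4 = 4; a_5 = 9; a_6 = 8; a_7 = 18; a_8 = 16; a_9 = 36; a_{10} = 32; a_{11} = 23; a_{12} = 15; a_{13} = 46; a_{14} = 30; a_{15} = 43; a_{16} = 11; a_{17} = 37; a_{18} = 22; a_{19} = 25; a_{20} = 44; a_{21} = 1.
Since a_{21} = a_0 = 1, the sequence is periodic with period 21.
(437 - 0) mod 21 = 17, so a_{437} = a_{17} = 37.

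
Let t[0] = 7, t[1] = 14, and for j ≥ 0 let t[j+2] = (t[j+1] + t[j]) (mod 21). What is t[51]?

14

Computing terms: t[0] = 7; t[1] = 14; t[2] = 0; t[3] = 14; t[4] = 14; t[5] = 7; t[6] = 0; t[7] = 7; t[8] = 7; t[9] = 14.
Since (t[8], t[9]) = (t[0], t[1]) = (7, 14) (two consecutive terms determine the rest), the sequence is periodic with period 8.
So t[51] = t[0 + ((51-0) mod 8)] = t[3] = 14.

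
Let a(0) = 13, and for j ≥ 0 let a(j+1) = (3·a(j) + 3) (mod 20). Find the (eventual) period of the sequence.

4

a(0) = 13; a(1) = 2; a(2) = 9; a(3) = 10; a(4) = 13.
Since a(4) = a(0) = 13, the sequence is periodic with period 4.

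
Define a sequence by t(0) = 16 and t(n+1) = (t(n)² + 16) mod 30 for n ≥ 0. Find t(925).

Listing terms: t(0) = 16,  t(1) = 2,  t(2) = 20,  t(3) = 26,  t(4) = 2.
Since t(4) = t(1) = 2, the sequence is eventually periodic: after a pre-period of length 1 it cycles with period 3.
For n ≥ 1, t(n) depends only on (n - 1) mod 3. (925 - 1) mod 3 = 0, so t(925) = t(1) = 2.

2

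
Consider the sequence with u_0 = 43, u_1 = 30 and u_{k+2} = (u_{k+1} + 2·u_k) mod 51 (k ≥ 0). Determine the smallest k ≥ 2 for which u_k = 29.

14

We have u_0 = 43,  u_1 = 30,  u_2 = 14,  u_3 = 23,  u_4 = 0,  u_5 = 46,  u_6 = 46,  u_7 = 36,  u_8 = 26,  u_9 = 47,  u_{10} = 48,  u_{11} = 40,  u_{12} = 34,  u_{13} = 12,  u_{14} = 29,  u_{15} = 2,  u_{16} = 9,  u_{17} = 13,  u_{18} = 31,  u_{19} = 6,  u_{20} = 17,  u_{21} = 29,  u_{22} = 12,  u_{23} = 19,  u_{24} = 43,  u_{25} = 30.
Since (u_{24}, u_{25}) = (u_0, u_1) = (43, 30) (two consecutive terms determine the rest), the sequence is periodic with period 24.
The value 29 first appears (with k ≥ 2) at u_{14}.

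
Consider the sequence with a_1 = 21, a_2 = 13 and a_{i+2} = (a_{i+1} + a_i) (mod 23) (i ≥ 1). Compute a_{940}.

a_1 = 21,  a_2 = 13,  a_3 = 11,  a_4 = 1,  a_5 = 12,  a_6 = 13,  a_7 = 2,  a_8 = 15,  a_9 = 17,  a_{10} = 9,  a_{11} = 3,  a_{12} = 12,  a_{13} = 15,  a_{14} = 4,  a_{15} = 19,  a_{16} = 0,  a_{17} = 19,  a_{18} = 19,  a_{19} = 15,  a_{20} = 11,  a_{21} = 3,  a_{22} = 14,  a_{23} = 17,  a_{24} = 8,  a_{25} = 2,  a_{26} = 10,  a_{27} = 12,  a_{28} = 22,  a_{29} = 11,  a_{30} = 10,  a_{31} = 21,  a_{32} = 8,  a_{33} = 6,  a_{34} = 14,  a_{35} = 20,  a_{36} = 11,  a_{37} = 8,  a_{38} = 19,  a_{39} = 4,  a_{40} = 0,  a_{41} = 4,  a_{42} = 4,  a_{43} = 8,  a_{44} = 12,  a_{45} = 20,  a_{46} = 9,  a_{47} = 6,  a_{48} = 15,  a_{49} = 21,  a_{50} = 13.
The sequence repeats with period 48.
(940 - 1) mod 48 = 27, so a_{940} = a_{28} = 22.

22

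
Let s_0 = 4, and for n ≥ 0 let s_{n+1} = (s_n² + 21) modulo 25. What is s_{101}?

Listing terms: s_0 = 4, s_1 = 12, s_2 = 15, s_3 = 21, s_4 = 12.
Since s_4 = s_1 = 12, the sequence is eventually periodic: after a pre-period of length 1 it cycles with period 3.
For n ≥ 1, s_n depends only on (n - 1) mod 3. (101 - 1) mod 3 = 1, so s_{101} = s_2 = 15.

15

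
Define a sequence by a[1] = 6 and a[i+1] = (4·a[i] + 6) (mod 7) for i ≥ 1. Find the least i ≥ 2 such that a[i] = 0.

Computing terms: a[1] = 6; a[2] = 2; a[3] = 0; a[4] = 6.
The sequence repeats with period 3.
The value 0 first appears (with i ≥ 2) at a[3].

3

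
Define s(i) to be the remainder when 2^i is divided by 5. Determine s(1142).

We have s(1) = 2, s(2) = 4, s(3) = 3, s(4) = 1, s(5) = 2.
The sequence repeats with period 4.
(1142 - 1) mod 4 = 1, so s(1142) = s(2) = 4.

4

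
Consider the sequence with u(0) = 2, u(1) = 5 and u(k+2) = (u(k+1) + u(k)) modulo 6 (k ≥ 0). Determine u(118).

Listing terms: u(0) = 2, u(1) = 5, u(2) = 1, u(3) = 0, u(4) = 1, u(5) = 1, u(6) = 2, u(7) = 3, u(8) = 5, u(9) = 2, u(10) = 1, u(11) = 3, u(12) = 4, u(13) = 1, u(14) = 5, u(15) = 0, u(16) = 5, u(17) = 5, u(18) = 4, u(19) = 3, u(20) = 1, u(21) = 4, u(22) = 5, u(23) = 3, u(24) = 2, u(25) = 5.
Since (u(24), u(25)) = (u(0), u(1)) = (2, 5) (two consecutive terms determine the rest), the sequence is periodic with period 24.
(118 - 0) mod 24 = 22, so u(118) = u(22) = 5.

5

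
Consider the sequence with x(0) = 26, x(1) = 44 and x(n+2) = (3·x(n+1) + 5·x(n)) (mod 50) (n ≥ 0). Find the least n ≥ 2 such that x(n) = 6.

Listing terms: x(0) = 26; x(1) = 44; x(2) = 12; x(3) = 6; x(4) = 28; x(5) = 14; x(6) = 32; x(7) = 16; x(8) = 8; x(9) = 4; x(10) = 2; x(11) = 26; x(12) = 38; x(13) = 44; x(14) = 22; x(15) = 36; x(16) = 18; x(17) = 34; x(18) = 42; x(19) = 46; x(20) = 48; x(21) = 24; x(22) = 12; x(23) = 6.
Since (x(22), x(23)) = (x(2), x(3)) = (12, 6) (two consecutive terms determine the rest), the sequence is eventually periodic: after a pre-period of length 2 it cycles with period 20.
The value 6 first appears (with n ≥ 2) at x(3).

3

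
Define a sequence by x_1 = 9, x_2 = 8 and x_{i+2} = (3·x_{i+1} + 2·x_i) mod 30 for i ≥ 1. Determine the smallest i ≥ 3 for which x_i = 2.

14

We have x_1 = 9, x_2 = 8, x_3 = 12, x_4 = 22, x_5 = 0, x_6 = 14, x_7 = 12, x_8 = 4, x_9 = 6, x_{10} = 26, x_{11} = 0, x_{12} = 22, x_{13} = 6, x_{14} = 2, x_{15} = 18, x_{16} = 28, x_{17} = 0, x_{18} = 26, x_{19} = 18, x_{20} = 16, x_{21} = 24, x_{22} = 14, x_{23} = 0, x_{24} = 28, x_{25} = 24, x_{26} = 8, x_{27} = 12.
Since (x_{26}, x_{27}) = (x_2, x_3) = (8, 12) (two consecutive terms determine the rest), the sequence is eventually periodic: after a pre-period of length 1 it cycles with period 24.
The value 2 first appears (with i ≥ 3) at x_{14}.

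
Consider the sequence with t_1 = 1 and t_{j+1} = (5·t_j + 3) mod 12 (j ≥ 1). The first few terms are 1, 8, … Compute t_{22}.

8

Listing terms: t_1 = 1, t_2 = 8, t_3 = 7, t_4 = 2, t_5 = 1.
Since t_5 = t_1 = 1, the sequence is periodic with period 4.
So t_{22} = t_{1 + ((22-1) mod 4)} = t_2 = 8.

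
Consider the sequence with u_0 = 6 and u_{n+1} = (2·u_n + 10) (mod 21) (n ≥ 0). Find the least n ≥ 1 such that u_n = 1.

1

u_0 = 6, u_1 = 1, u_2 = 12, u_3 = 13, u_4 = 15, u_5 = 19, u_6 = 6.
The sequence repeats with period 6.
The value 1 first appears (with n ≥ 1) at u_1.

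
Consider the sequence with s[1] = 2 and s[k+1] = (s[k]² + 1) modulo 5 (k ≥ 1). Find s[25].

We have s[1] = 2,  s[2] = 0,  s[3] = 1,  s[4] = 2.
The sequence repeats with period 3.
So s[25] = s[1 + ((25-1) mod 3)] = s[1] = 2.

2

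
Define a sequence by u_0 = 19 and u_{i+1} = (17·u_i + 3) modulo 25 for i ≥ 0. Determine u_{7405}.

Listing terms: u_0 = 19; u_1 = 1; u_2 = 20; u_3 = 18; u_4 = 9; u_5 = 6; u_6 = 5; u_7 = 13; u_8 = 24; u_9 = 11; u_{10} = 15; u_{11} = 8; u_{12} = 14; u_{13} = 16; u_{14} = 0; u_{15} = 3; u_{16} = 4; u_{17} = 21; u_{18} = 10; u_{19} = 23; u_{20} = 19.
The sequence repeats with period 20.
(7405 - 0) mod 20 = 5, so u_{7405} = u_5 = 6.

6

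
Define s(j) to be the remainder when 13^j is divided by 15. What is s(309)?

We have s(1) = 13; s(2) = 4; s(3) = 7; s(4) = 1; s(5) = 13.
The sequence repeats with period 4.
So s(309) = s(1 + ((309-1) mod 4)) = s(1) = 13.

13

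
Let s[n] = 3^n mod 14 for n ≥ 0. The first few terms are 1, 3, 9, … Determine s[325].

3

Listing terms: s[0] = 1,  s[1] = 3,  s[2] = 9,  s[3] = 13,  s[4] = 11,  s[5] = 5,  s[6] = 1.
Since s[6] = s[0] = 1, the sequence is periodic with period 6.
So s[325] = s[0 + ((325-0) mod 6)] = s[1] = 3.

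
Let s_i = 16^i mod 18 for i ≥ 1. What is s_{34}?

16

s_1 = 16,  s_2 = 4,  s_3 = 10,  s_4 = 16.
Since s_4 = s_1 = 16, the sequence is periodic with period 3.
So s_{34} = s_{1 + ((34-1) mod 3)} = s_1 = 16.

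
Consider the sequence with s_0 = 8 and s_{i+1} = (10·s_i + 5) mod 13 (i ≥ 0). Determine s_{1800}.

Listing terms: s_0 = 8, s_1 = 7, s_2 = 10, s_3 = 1, s_4 = 2, s_5 = 12, s_6 = 8.
The sequence repeats with period 6.
So s_{1800} = s_{0 + ((1800-0) mod 6)} = s_0 = 8.

8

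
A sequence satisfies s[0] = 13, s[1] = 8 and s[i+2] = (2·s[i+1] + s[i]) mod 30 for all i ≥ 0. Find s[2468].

11

Listing terms: s[0] = 13; s[1] = 8; s[2] = 29; s[3] = 6; s[4] = 11; s[5] = 28; s[6] = 7; s[7] = 12; s[8] = 1; s[9] = 14; s[10] = 29; s[11] = 12; s[12] = 23; s[13] = 28; s[14] = 19; s[15] = 6; s[16] = 1; s[17] = 8; s[18] = 17; s[19] = 12; s[20] = 11; s[21] = 4; s[22] = 19; s[23] = 12; s[24] = 13; s[25] = 8.
The sequence repeats with period 24.
(2468 - 0) mod 24 = 20, so s[2468] = s[20] = 11.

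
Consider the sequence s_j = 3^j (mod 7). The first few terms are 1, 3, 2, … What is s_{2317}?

3

We have s_0 = 1; s_1 = 3; s_2 = 2; s_3 = 6; s_4 = 4; s_5 = 5; s_6 = 1.
The sequence repeats with period 6.
(2317 - 0) mod 6 = 1, so s_{2317} = s_1 = 3.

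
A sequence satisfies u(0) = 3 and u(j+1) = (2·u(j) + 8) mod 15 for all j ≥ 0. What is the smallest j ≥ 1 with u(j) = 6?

u(0) = 3; u(1) = 14; u(2) = 6; u(3) = 5; u(4) = 3.
Since u(4) = u(0) = 3, the sequence is periodic with period 4.
The value 6 first appears (with j ≥ 1) at u(2).

2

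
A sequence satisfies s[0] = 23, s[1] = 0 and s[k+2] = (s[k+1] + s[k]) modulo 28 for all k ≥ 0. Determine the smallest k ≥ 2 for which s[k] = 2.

16

Listing terms: s[0] = 23,  s[1] = 0,  s[2] = 23,  s[3] = 23,  s[4] = 18,  s[5] = 13,  s[6] = 3,  s[7] = 16,  s[8] = 19,  s[9] = 7,  s[10] = 26,  s[11] = 5,  s[12] = 3,  s[13] = 8,  s[14] = 11,  s[15] = 19,  s[16] = 2,  s[17] = 21,  s[18] = 23,  s[19] = 16,  s[20] = 11,  s[21] = 27,  s[22] = 10,  s[23] = 9,  s[24] = 19,  s[25] = 0,  s[26] = 19,  s[27] = 19,  s[28] = 10,  s[29] = 1,  s[30] = 11,  s[31] = 12,  s[32] = 23,  s[33] = 7,  s[34] = 2,  s[35] = 9,  s[36] = 11,  s[37] = 20,  s[38] = 3,  s[39] = 23,  s[40] = 26,  s[41] = 21,  s[42] = 19,  s[43] = 12,  s[44] = 3,  s[45] = 15,  s[46] = 18,  s[47] = 5,  s[48] = 23,  s[49] = 0.
Since (s[48], s[49]) = (s[0], s[1]) = (23, 0) (two consecutive terms determine the rest), the sequence is periodic with period 48.
The value 2 first appears (with k ≥ 2) at s[16].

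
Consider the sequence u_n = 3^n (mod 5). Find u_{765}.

3

Listing terms: u_0 = 1, u_1 = 3, u_2 = 4, u_3 = 2, u_4 = 1.
The sequence repeats with period 4.
So u_{765} = u_{0 + ((765-0) mod 4)} = u_1 = 3.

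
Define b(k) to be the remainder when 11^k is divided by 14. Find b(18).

Computing terms: b(0) = 1, b(1) = 11, b(2) = 9, b(3) = 1.
The sequence repeats with period 3.
So b(18) = b(0 + ((18-0) mod 3)) = b(0) = 1.

1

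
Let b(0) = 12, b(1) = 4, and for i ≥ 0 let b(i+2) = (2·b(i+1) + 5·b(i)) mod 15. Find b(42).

b(0) = 12; b(1) = 4; b(2) = 8; b(3) = 6; b(4) = 7; b(5) = 14; b(6) = 3; b(7) = 1; b(8) = 2; b(9) = 9; b(10) = 13; b(11) = 11; b(12) = 12; b(13) = 4.
Since (b(12), b(13)) = (b(0), b(1)) = (12, 4) (two consecutive terms determine the rest), the sequence is periodic with period 12.
So b(42) = b(0 + ((42-0) mod 12)) = b(6) = 3.

3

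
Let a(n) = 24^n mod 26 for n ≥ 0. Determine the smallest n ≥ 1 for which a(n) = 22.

8

Listing terms: a(0) = 1; a(1) = 24; a(2) = 4; a(3) = 18; a(4) = 16; a(5) = 20; a(6) = 12; a(7) = 2; a(8) = 22; a(9) = 8; a(10) = 10; a(11) = 6; a(12) = 14; a(13) = 24.
Since a(13) = a(1) = 24, the sequence is eventually periodic: after a pre-period of length 1 it cycles with period 12.
The value 22 first appears (with n ≥ 1) at a(8).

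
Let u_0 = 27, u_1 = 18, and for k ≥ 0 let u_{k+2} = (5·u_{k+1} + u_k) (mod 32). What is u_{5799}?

3

Listing terms: u_0 = 27, u_1 = 18, u_2 = 21, u_3 = 27, u_4 = 28, u_5 = 7, u_6 = 31, u_7 = 2, u_8 = 9, u_9 = 15, u_{10} = 20, u_{11} = 19, u_{12} = 19, u_{13} = 18, u_{14} = 13, u_{15} = 19, u_{16} = 12, u_{17} = 15, u_{18} = 23, u_{19} = 2, u_{20} = 1, u_{21} = 7, u_{22} = 4, u_{23} = 27, u_{24} = 11, u_{25} = 18, u_{26} = 5, u_{27} = 11, u_{28} = 28, u_{29} = 23, u_{30} = 15, u_{31} = 2, u_{32} = 25, u_{33} = 31, u_{34} = 20, u_{35} = 3, u_{36} = 3, u_{37} = 18, u_{38} = 29, u_{39} = 3, u_{40} = 12, u_{41} = 31, u_{42} = 7, u_{43} = 2, u_{44} = 17, u_{45} = 23, u_{46} = 4, u_{47} = 11, u_{48} = 27, u_{49} = 18.
The sequence repeats with period 48.
(5799 - 0) mod 48 = 39, so u_{5799} = u_{39} = 3.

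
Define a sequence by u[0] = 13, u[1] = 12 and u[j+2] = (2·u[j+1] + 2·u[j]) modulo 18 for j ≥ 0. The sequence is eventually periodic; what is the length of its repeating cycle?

Listing terms: u[0] = 13; u[1] = 12; u[2] = 14; u[3] = 16; u[4] = 6; u[5] = 8; u[6] = 10; u[7] = 0; u[8] = 2; u[9] = 4; u[10] = 12; u[11] = 14.
Since (u[10], u[11]) = (u[1], u[2]) = (12, 14) (two consecutive terms determine the rest), the sequence is eventually periodic: after a pre-period of length 1 it cycles with period 9.

9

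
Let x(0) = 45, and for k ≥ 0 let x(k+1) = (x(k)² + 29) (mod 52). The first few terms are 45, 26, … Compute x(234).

17

Listing terms: x(0) = 45,  x(1) = 26,  x(2) = 29,  x(3) = 38,  x(4) = 17,  x(5) = 6,  x(6) = 13,  x(7) = 42,  x(8) = 25,  x(9) = 30,  x(10) = 45.
The sequence repeats with period 10.
So x(234) = x(0 + ((234-0) mod 10)) = x(4) = 17.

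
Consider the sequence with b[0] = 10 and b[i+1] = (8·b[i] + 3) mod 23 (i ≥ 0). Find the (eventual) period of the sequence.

11

b[0] = 10; b[1] = 14; b[2] = 0; b[3] = 3; b[4] = 4; b[5] = 12; b[6] = 7; b[7] = 13; b[8] = 15; b[9] = 8; b[10] = 21; b[11] = 10.
Since b[11] = b[0] = 10, the sequence is periodic with period 11.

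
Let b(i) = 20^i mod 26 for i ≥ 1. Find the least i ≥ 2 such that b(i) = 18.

3

Computing terms: b(1) = 20,  b(2) = 10,  b(3) = 18,  b(4) = 22,  b(5) = 24,  b(6) = 12,  b(7) = 6,  b(8) = 16,  b(9) = 8,  b(10) = 4,  b(11) = 2,  b(12) = 14,  b(13) = 20.
The sequence repeats with period 12.
The value 18 first appears (with i ≥ 2) at b(3).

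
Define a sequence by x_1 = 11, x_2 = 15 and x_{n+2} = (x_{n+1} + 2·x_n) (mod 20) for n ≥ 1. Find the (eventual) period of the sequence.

Listing terms: x_1 = 11,  x_2 = 15,  x_3 = 17,  x_4 = 7,  x_5 = 1,  x_6 = 15,  x_7 = 17.
Since (x_6, x_7) = (x_2, x_3) = (15, 17) (two consecutive terms determine the rest), the sequence is eventually periodic: after a pre-period of length 1 it cycles with period 4.

4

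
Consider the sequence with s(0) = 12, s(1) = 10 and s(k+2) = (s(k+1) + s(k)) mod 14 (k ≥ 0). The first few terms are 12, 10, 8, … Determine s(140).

2

s(0) = 12; s(1) = 10; s(2) = 8; s(3) = 4; s(4) = 12; s(5) = 2; s(6) = 0; s(7) = 2; s(8) = 2; s(9) = 4; s(10) = 6; s(11) = 10; s(12) = 2; s(13) = 12; s(14) = 0; s(15) = 12; s(16) = 12; s(17) = 10.
The sequence repeats with period 16.
(140 - 0) mod 16 = 12, so s(140) = s(12) = 2.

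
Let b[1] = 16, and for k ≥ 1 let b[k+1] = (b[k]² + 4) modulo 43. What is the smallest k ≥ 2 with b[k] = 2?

2

We have b[1] = 16, b[2] = 2, b[3] = 8, b[4] = 25, b[5] = 27, b[6] = 2.
Since b[6] = b[2] = 2, the sequence is eventually periodic: after a pre-period of length 1 it cycles with period 4.
The value 2 first appears (with k ≥ 2) at b[2].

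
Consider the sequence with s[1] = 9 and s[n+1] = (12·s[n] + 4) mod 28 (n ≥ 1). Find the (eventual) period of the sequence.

6

Listing terms: s[1] = 9, s[2] = 0, s[3] = 4, s[4] = 24, s[5] = 12, s[6] = 8, s[7] = 16, s[8] = 0.
Since s[8] = s[2] = 0, the sequence is eventually periodic: after a pre-period of length 1 it cycles with period 6.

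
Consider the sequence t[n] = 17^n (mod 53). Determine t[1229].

t[0] = 1; t[1] = 17; t[2] = 24; t[3] = 37; t[4] = 46; t[5] = 40; t[6] = 44; t[7] = 6; t[8] = 49; t[9] = 38; t[10] = 10; t[11] = 11; t[12] = 28; t[13] = 52; t[14] = 36; t[15] = 29; t[16] = 16; t[17] = 7; t[18] = 13; t[19] = 9; t[20] = 47; t[21] = 4; t[22] = 15; t[23] = 43; t[24] = 42; t[25] = 25; t[26] = 1.
Since t[26] = t[0] = 1, the sequence is periodic with period 26.
(1229 - 0) mod 26 = 7, so t[1229] = t[7] = 6.

6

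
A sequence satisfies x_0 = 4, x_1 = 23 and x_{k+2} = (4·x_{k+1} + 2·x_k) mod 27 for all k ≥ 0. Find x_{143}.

We have x_0 = 4,  x_1 = 23,  x_2 = 19,  x_3 = 14,  x_4 = 13,  x_5 = 26,  x_6 = 22,  x_7 = 5,  x_8 = 10,  x_9 = 23,  x_{10} = 4,  x_{11} = 8,  x_{12} = 13,  x_{13} = 14,  x_{14} = 1,  x_{15} = 5,  x_{16} = 22,  x_{17} = 17,  x_{18} = 4,  x_{19} = 23.
The sequence repeats with period 18.
(143 - 0) mod 18 = 17, so x_{143} = x_{17} = 17.

17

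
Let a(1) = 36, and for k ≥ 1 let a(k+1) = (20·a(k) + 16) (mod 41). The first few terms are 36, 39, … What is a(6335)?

33

We have a(1) = 36, a(2) = 39, a(3) = 17, a(4) = 28, a(5) = 2, a(6) = 15, a(7) = 29, a(8) = 22, a(9) = 5, a(10) = 34, a(11) = 40, a(12) = 37, a(13) = 18, a(14) = 7, a(15) = 33, a(16) = 20, a(17) = 6, a(18) = 13, a(19) = 30, a(20) = 1, a(21) = 36.
The sequence repeats with period 20.
(6335 - 1) mod 20 = 14, so a(6335) = a(15) = 33.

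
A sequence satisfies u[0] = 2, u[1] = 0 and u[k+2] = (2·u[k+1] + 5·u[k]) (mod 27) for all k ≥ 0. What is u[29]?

10

Computing terms: u[0] = 2,  u[1] = 0,  u[2] = 10,  u[3] = 20,  u[4] = 9,  u[5] = 10,  u[6] = 11,  u[7] = 18,  u[8] = 10,  u[9] = 2,  u[10] = 0.
The sequence repeats with period 9.
(29 - 0) mod 9 = 2, so u[29] = u[2] = 10.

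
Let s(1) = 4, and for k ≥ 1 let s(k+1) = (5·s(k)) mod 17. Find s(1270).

5

Computing terms: s(1) = 4,  s(2) = 3,  s(3) = 15,  s(4) = 7,  s(5) = 1,  s(6) = 5,  s(7) = 8,  s(8) = 6,  s(9) = 13,  s(10) = 14,  s(11) = 2,  s(12) = 10,  s(13) = 16,  s(14) = 12,  s(15) = 9,  s(16) = 11,  s(17) = 4.
Since s(17) = s(1) = 4, the sequence is periodic with period 16.
So s(1270) = s(1 + ((1270-1) mod 16)) = s(6) = 5.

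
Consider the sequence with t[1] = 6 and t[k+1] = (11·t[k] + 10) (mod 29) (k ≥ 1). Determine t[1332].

Computing terms: t[1] = 6, t[2] = 18, t[3] = 5, t[4] = 7, t[5] = 0, t[6] = 10, t[7] = 4, t[8] = 25, t[9] = 24, t[10] = 13, t[11] = 8, t[12] = 11, t[13] = 15, t[14] = 1, t[15] = 21, t[16] = 9, t[17] = 22, t[18] = 20, t[19] = 27, t[20] = 17, t[21] = 23, t[22] = 2, t[23] = 3, t[24] = 14, t[25] = 19, t[26] = 16, t[27] = 12, t[28] = 26, t[29] = 6.
Since t[29] = t[1] = 6, the sequence is periodic with period 28.
(1332 - 1) mod 28 = 15, so t[1332] = t[16] = 9.

9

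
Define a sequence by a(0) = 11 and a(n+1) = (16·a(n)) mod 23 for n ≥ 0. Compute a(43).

5

We have a(0) = 11; a(1) = 15; a(2) = 10; a(3) = 22; a(4) = 7; a(5) = 20; a(6) = 21; a(7) = 14; a(8) = 17; a(9) = 19; a(10) = 5; a(11) = 11.
The sequence repeats with period 11.
(43 - 0) mod 11 = 10, so a(43) = a(10) = 5.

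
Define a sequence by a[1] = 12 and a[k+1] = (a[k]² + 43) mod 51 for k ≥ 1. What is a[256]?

Computing terms: a[1] = 12, a[2] = 34, a[3] = 26, a[4] = 5, a[5] = 17, a[6] = 26.
Since a[6] = a[3] = 26, the sequence is eventually periodic: after a pre-period of length 2 it cycles with period 3.
For k ≥ 3, a[k] depends only on (k - 3) mod 3. (256 - 3) mod 3 = 1, so a[256] = a[4] = 5.

5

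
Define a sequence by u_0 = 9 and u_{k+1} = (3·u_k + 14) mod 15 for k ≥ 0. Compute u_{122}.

2

We have u_0 = 9; u_1 = 11; u_2 = 2; u_3 = 5; u_4 = 14; u_5 = 11.
Since u_5 = u_1 = 11, the sequence is eventually periodic: after a pre-period of length 1 it cycles with period 4.
For k ≥ 1, u_k depends only on (k - 1) mod 4. (122 - 1) mod 4 = 1, so u_{122} = u_2 = 2.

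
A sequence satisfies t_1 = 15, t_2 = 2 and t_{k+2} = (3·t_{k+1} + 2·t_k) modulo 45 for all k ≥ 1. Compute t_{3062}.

Computing terms: t_1 = 15; t_2 = 2; t_3 = 36; t_4 = 22; t_5 = 3; t_6 = 8; t_7 = 30; t_8 = 16; t_9 = 18; t_{10} = 41; t_{11} = 24; t_{12} = 19; t_{13} = 15; t_{14} = 38; t_{15} = 9; t_{16} = 13; t_{17} = 12; t_{18} = 17; t_{19} = 30; t_{20} = 34; t_{21} = 27; t_{22} = 14; t_{23} = 6; t_{24} = 1; t_{25} = 15; t_{26} = 2.
Since (t_{25}, t_{26}) = (t_1, t_2) = (15, 2) (two consecutive terms determine the rest), the sequence is periodic with period 24.
So t_{3062} = t_{1 + ((3062-1) mod 24)} = t_{14} = 38.

38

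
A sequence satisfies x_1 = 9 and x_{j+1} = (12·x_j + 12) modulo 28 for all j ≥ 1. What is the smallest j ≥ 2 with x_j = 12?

6

We have x_1 = 9,  x_2 = 8,  x_3 = 24,  x_4 = 20,  x_5 = 0,  x_6 = 12,  x_7 = 16,  x_8 = 8.
Since x_8 = x_2 = 8, the sequence is eventually periodic: after a pre-period of length 1 it cycles with period 6.
The value 12 first appears (with j ≥ 2) at x_6.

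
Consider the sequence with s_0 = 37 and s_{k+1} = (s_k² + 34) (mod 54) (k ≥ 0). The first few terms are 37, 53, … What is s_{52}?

Computing terms: s_0 = 37,  s_1 = 53,  s_2 = 35,  s_3 = 17,  s_4 = 53.
Since s_4 = s_1 = 53, the sequence is eventually periodic: after a pre-period of length 1 it cycles with period 3.
For k ≥ 1, s_k depends only on (k - 1) mod 3. (52 - 1) mod 3 = 0, so s_{52} = s_1 = 53.

53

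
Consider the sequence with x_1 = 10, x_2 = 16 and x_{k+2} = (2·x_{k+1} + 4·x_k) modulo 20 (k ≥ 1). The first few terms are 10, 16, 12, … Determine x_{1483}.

We have x_1 = 10; x_2 = 16; x_3 = 12; x_4 = 8; x_5 = 4; x_6 = 0; x_7 = 16; x_8 = 12.
Since (x_7, x_8) = (x_2, x_3) = (16, 12) (two consecutive terms determine the rest), the sequence is eventually periodic: after a pre-period of length 1 it cycles with period 5.
For k ≥ 2, x_k depends only on (k - 2) mod 5. (1483 - 2) mod 5 = 1, so x_{1483} = x_3 = 12.

12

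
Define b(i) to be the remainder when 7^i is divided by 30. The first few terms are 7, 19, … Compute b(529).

We have b(1) = 7,  b(2) = 19,  b(3) = 13,  b(4) = 1,  b(5) = 7.
Since b(5) = b(1) = 7, the sequence is periodic with period 4.
(529 - 1) mod 4 = 0, so b(529) = b(1) = 7.

7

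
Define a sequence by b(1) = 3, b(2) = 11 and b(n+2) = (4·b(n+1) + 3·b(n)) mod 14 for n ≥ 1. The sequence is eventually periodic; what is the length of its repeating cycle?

21

b(1) = 3,  b(2) = 11,  b(3) = 11,  b(4) = 7,  b(5) = 5,  b(6) = 13,  b(7) = 11,  b(8) = 13,  b(9) = 1,  b(10) = 1,  b(11) = 7,  b(12) = 3,  b(13) = 5,  b(14) = 1,  b(15) = 5,  b(16) = 9,  b(17) = 9,  b(18) = 7,  b(19) = 13,  b(20) = 3,  b(21) = 9,  b(22) = 3,  b(23) = 11.
The sequence repeats with period 21.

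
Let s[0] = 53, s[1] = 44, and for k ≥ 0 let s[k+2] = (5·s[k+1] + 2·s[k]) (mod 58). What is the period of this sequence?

Listing terms: s[0] = 53; s[1] = 44; s[2] = 36; s[3] = 36; s[4] = 20; s[5] = 56; s[6] = 30; s[7] = 30; s[8] = 36; s[9] = 8; s[10] = 54; s[11] = 54; s[12] = 30; s[13] = 26; s[14] = 16; s[15] = 16; s[16] = 54; s[17] = 12; s[18] = 52; s[19] = 52; s[20] = 16; s[21] = 10; s[22] = 24; s[23] = 24; s[24] = 52; s[25] = 18; s[26] = 20; s[27] = 20; s[28] = 24; s[29] = 44; s[30] = 36.
Since (s[29], s[30]) = (s[1], s[2]) = (44, 36) (two consecutive terms determine the rest), the sequence is eventually periodic: after a pre-period of length 1 it cycles with period 28.

28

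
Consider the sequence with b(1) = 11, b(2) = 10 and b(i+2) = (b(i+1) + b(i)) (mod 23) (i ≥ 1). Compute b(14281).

12

Computing terms: b(1) = 11; b(2) = 10; b(3) = 21; b(4) = 8; b(5) = 6; b(6) = 14; b(7) = 20; b(8) = 11; b(9) = 8; b(10) = 19; b(11) = 4; b(12) = 0; b(13) = 4; b(14) = 4; b(15) = 8; b(16) = 12; b(17) = 20; b(18) = 9; b(19) = 6; b(20) = 15; b(21) = 21; b(22) = 13; b(23) = 11; b(24) = 1; b(25) = 12; b(26) = 13; b(27) = 2; b(28) = 15; b(29) = 17; b(30) = 9; b(31) = 3; b(32) = 12; b(33) = 15; b(34) = 4; b(35) = 19; b(36) = 0; b(37) = 19; b(38) = 19; b(39) = 15; b(40) = 11; b(41) = 3; b(42) = 14; b(43) = 17; b(44) = 8; b(45) = 2; b(46) = 10; b(47) = 12; b(48) = 22; b(49) = 11; b(50) = 10.
The sequence repeats with period 48.
So b(14281) = b(1 + ((14281-1) mod 48)) = b(25) = 12.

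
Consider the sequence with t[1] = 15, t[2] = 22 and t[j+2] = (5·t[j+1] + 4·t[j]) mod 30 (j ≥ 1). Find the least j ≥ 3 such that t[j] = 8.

t[1] = 15, t[2] = 22, t[3] = 20, t[4] = 8, t[5] = 0, t[6] = 2, t[7] = 10, t[8] = 28, t[9] = 0, t[10] = 22, t[11] = 20.
Since (t[10], t[11]) = (t[2], t[3]) = (22, 20) (two consecutive terms determine the rest), the sequence is eventually periodic: after a pre-period of length 1 it cycles with period 8.
The value 8 first appears (with j ≥ 3) at t[4].

4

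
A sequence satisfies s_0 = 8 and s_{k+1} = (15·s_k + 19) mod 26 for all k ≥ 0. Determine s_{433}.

9

Computing terms: s_0 = 8, s_1 = 9, s_2 = 24, s_3 = 15, s_4 = 10, s_5 = 13, s_6 = 6, s_7 = 5, s_8 = 16, s_9 = 25, s_{10} = 4, s_{11} = 1, s_{12} = 8.
The sequence repeats with period 12.
So s_{433} = s_{0 + ((433-0) mod 12)} = s_1 = 9.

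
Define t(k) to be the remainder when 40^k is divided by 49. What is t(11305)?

19

Listing terms: t(0) = 1, t(1) = 40, t(2) = 32, t(3) = 6, t(4) = 44, t(5) = 45, t(6) = 36, t(7) = 19, t(8) = 25, t(9) = 20, t(10) = 16, t(11) = 3, t(12) = 22, t(13) = 47, t(14) = 18, t(15) = 34, t(16) = 37, t(17) = 10, t(18) = 8, t(19) = 26, t(20) = 11, t(21) = 48, t(22) = 9, t(23) = 17, t(24) = 43, t(25) = 5, t(26) = 4, t(27) = 13, t(28) = 30, t(29) = 24, t(30) = 29, t(31) = 33, t(32) = 46, t(33) = 27, t(34) = 2, t(35) = 31, t(36) = 15, t(37) = 12, t(38) = 39, t(39) = 41, t(40) = 23, t(41) = 38, t(42) = 1.
Since t(42) = t(0) = 1, the sequence is periodic with period 42.
So t(11305) = t(0 + ((11305-0) mod 42)) = t(7) = 19.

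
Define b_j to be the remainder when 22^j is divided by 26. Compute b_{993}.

14

We have b_1 = 22,  b_2 = 16,  b_3 = 14,  b_4 = 22.
Since b_4 = b_1 = 22, the sequence is periodic with period 3.
So b_{993} = b_{1 + ((993-1) mod 3)} = b_3 = 14.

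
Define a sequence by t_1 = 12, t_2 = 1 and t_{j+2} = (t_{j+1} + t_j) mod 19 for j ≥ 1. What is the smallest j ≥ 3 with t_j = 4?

14

t_1 = 12, t_2 = 1, t_3 = 13, t_4 = 14, t_5 = 8, t_6 = 3, t_7 = 11, t_8 = 14, t_9 = 6, t_{10} = 1, t_{11} = 7, t_{12} = 8, t_{13} = 15, t_{14} = 4, t_{15} = 0, t_{16} = 4, t_{17} = 4, t_{18} = 8, t_{19} = 12, t_{20} = 1.
The sequence repeats with period 18.
The value 4 first appears (with j ≥ 3) at t_{14}.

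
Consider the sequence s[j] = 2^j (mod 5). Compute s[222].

Computing terms: s[1] = 2; s[2] = 4; s[3] = 3; s[4] = 1; s[5] = 2.
The sequence repeats with period 4.
So s[222] = s[1 + ((222-1) mod 4)] = s[2] = 4.

4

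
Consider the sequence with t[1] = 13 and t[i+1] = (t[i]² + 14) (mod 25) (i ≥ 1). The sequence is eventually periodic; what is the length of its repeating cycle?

5

Listing terms: t[1] = 13, t[2] = 8, t[3] = 3, t[4] = 23, t[5] = 18, t[6] = 13.
Since t[6] = t[1] = 13, the sequence is periodic with period 5.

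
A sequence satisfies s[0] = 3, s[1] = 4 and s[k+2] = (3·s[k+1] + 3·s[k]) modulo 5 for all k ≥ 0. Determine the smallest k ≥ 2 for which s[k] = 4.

5

Computing terms: s[0] = 3; s[1] = 4; s[2] = 1; s[3] = 0; s[4] = 3; s[5] = 4.
The sequence repeats with period 4.
The value 4 next appears (with k ≥ 2) at s[5].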